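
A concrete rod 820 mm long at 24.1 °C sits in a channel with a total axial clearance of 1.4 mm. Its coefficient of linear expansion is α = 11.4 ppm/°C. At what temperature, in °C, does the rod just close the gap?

α·L₀·ΔT = 1.4 mm ⇒ ΔT = 1.4 / (11.4×10⁻⁶ × 820.0) = 149.8 K.
T = 24.1 + 149.8 = 173.9 °C.

174 °C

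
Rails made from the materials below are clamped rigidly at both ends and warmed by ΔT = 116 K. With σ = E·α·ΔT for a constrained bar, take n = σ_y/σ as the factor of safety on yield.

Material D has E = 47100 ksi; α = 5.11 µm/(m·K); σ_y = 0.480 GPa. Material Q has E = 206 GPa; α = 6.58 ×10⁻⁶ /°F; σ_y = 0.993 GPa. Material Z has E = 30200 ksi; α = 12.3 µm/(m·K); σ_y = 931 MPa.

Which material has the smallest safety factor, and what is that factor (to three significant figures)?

Converting E to GPa, α to ×10⁻⁶/K, σ_y to MPa, then σ and n for each:
  material D: E = 324.7, α = 5.11, σ_y = 480.0 → σ = 192 MPa, n = 2.49
  material Q: E = 206.0, α = 11.8, σ_y = 993.0 → σ = 283 MPa, n = 3.51
  material Z: E = 208.2, α = 12.3, σ_y = 931.0 → σ = 297 MPa, n = 3.13
Smallest n: material D with n = 2.49.

material D, n = 2.49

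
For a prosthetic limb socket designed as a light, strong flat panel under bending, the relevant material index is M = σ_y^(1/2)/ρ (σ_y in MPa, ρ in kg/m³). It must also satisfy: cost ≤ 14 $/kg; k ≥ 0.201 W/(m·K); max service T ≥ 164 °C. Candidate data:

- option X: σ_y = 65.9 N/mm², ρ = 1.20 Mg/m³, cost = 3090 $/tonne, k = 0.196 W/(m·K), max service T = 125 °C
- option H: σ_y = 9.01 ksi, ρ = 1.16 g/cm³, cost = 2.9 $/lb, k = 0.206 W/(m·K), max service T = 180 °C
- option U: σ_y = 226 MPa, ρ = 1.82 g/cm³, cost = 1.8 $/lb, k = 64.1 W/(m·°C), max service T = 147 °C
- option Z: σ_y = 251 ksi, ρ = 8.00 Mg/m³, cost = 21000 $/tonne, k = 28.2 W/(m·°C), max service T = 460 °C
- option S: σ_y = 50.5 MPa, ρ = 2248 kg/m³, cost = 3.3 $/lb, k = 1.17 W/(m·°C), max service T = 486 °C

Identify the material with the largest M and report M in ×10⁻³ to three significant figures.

Screen on constraints: cost ≤ 14 $/kg; k ≥ 0.201 W/(m·K); max service T ≥ 164 °C. Survivors: option H, option S.
Normalizing units and computing the index:
  option H: σ_y = 62.12 MPa, ρ = 1160 kg/m³
  option S: σ_y = 50.50 MPa, ρ = 2248 kg/m³
  option H: M = 6.79×10⁻³
  option S: M = 3.16×10⁻³
Option H has the largest M.

option H, M = 6.79×10⁻³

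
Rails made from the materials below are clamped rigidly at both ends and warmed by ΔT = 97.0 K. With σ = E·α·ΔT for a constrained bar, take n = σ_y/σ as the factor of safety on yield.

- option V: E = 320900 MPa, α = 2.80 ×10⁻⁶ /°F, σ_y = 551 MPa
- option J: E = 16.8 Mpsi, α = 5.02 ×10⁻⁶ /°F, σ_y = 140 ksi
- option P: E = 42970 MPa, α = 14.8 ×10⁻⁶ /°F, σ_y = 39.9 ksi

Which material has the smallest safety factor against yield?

With everything in SI (GPa, ×10⁻⁶/K, MPa):
  option V: E = 320.9, α = 5.04, σ_y = 551.0 → σ = 157 MPa, n = 3.51
  option J: E = 115.8, α = 9.04, σ_y = 965.3 → σ = 102 MPa, n = 9.51
  option P: E = 42.97, α = 26.6, σ_y = 275.1 → σ = 111 MPa, n = 2.48
Option P has the lowest safety factor, n = 2.48.

option P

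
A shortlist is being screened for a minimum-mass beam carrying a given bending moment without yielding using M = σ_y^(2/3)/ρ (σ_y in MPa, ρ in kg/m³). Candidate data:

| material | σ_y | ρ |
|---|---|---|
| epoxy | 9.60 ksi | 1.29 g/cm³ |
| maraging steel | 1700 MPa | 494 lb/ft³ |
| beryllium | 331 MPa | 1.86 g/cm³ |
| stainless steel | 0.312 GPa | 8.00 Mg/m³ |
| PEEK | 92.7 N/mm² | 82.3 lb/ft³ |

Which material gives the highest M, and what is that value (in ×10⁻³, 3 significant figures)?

After converting to SI:
  epoxy: σ_y = 66.19 MPa, ρ = 1290 kg/m³
  maraging steel: σ_y = 1700 MPa, ρ = 7913 kg/m³
  beryllium: σ_y = 331.0 MPa, ρ = 1860 kg/m³
  stainless steel: σ_y = 312.0 MPa, ρ = 8000 kg/m³
  PEEK: σ_y = 92.70 MPa, ρ = 1318 kg/m³
  beryllium: M = 25.7×10⁻³
  maraging steel: M = 18.0×10⁻³
  PEEK: M = 15.5×10⁻³
  epoxy: M = 12.7×10⁻³
  stainless steel: M = 5.75×10⁻³
The maximum is for beryllium.

beryllium, M = 25.7×10⁻³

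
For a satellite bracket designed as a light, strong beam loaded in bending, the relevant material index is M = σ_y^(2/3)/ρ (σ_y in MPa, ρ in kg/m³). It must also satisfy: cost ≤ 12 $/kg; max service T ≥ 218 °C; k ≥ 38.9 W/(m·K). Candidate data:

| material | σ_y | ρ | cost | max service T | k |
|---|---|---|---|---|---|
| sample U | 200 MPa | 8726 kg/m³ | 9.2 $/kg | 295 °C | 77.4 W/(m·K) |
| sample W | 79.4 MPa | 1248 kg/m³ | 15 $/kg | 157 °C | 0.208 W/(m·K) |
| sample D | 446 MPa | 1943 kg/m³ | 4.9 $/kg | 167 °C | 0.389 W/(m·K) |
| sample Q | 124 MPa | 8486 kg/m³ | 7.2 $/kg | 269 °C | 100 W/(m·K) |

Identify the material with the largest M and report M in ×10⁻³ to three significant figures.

sample U, M = 3.92×10⁻³

Screen on constraints: cost ≤ 12 $/kg; max service T ≥ 218 °C; k ≥ 38.9 W/(m·K). Survivors: sample U, sample Q.
Evaluate M for each candidate:
  sample U: M = 3.92×10⁻³
  sample Q: M = 2.93×10⁻³
Sample U has the largest M.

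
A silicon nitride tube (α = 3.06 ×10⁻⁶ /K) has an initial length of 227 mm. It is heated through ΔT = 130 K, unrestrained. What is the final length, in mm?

227.09 mm

ΔL = α·L₀·ΔT = 3.06×10⁻⁶ × 227 mm × 130.0 K = 0.0903 mm.
L = L₀ + ΔL = 227 + 0.0903 = 227.09 mm.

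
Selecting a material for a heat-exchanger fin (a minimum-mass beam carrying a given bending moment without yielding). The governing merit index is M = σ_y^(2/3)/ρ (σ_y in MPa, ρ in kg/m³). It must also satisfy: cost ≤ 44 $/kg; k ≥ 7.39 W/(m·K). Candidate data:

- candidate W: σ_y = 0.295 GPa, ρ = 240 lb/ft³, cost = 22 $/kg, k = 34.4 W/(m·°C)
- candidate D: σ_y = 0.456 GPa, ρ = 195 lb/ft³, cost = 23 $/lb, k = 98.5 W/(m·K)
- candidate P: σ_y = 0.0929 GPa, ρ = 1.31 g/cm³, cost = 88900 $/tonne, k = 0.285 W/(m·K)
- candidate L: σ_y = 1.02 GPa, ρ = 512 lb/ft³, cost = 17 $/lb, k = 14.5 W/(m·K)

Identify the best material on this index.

Screen on constraints: cost ≤ 44 $/kg; k ≥ 7.39 W/(m·K). Survivors: candidate W, candidate L.
After converting to SI:
  candidate W: σ_y = 295.0 MPa, ρ = 3844 kg/m³
  candidate L: σ_y = 1020 MPa, ρ = 8201 kg/m³
  candidate L: M = 12.4×10⁻³
  candidate W: M = 11.5×10⁻³
The maximum is for candidate L.

candidate L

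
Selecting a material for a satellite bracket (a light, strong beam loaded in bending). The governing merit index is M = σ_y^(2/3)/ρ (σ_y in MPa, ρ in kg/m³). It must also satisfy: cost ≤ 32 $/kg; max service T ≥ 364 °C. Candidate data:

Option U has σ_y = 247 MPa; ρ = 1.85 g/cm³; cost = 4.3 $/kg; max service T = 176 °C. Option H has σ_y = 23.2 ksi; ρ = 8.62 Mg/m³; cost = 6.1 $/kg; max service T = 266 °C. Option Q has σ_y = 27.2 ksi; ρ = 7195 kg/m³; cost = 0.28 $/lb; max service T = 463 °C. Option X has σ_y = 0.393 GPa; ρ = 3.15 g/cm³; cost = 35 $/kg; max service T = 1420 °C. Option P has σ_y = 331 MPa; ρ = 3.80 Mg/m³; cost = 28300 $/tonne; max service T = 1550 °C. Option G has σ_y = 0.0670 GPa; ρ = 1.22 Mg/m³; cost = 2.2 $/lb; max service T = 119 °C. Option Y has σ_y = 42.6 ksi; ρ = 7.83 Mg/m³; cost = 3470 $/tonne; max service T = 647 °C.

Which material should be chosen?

Screen on constraints: cost ≤ 32 $/kg; max service T ≥ 364 °C. Survivors: option Q, option P, option Y.
Normalizing units and computing the index:
  option Q: σ_y = 187.5 MPa, ρ = 7195 kg/m³
  option P: σ_y = 331.0 MPa, ρ = 3800 kg/m³
  option Y: σ_y = 293.7 MPa, ρ = 7830 kg/m³
  option P: M = 12.6×10⁻³
  option Y: M = 5.64×10⁻³
  option Q: M = 4.55×10⁻³
The maximum is for option P.

option P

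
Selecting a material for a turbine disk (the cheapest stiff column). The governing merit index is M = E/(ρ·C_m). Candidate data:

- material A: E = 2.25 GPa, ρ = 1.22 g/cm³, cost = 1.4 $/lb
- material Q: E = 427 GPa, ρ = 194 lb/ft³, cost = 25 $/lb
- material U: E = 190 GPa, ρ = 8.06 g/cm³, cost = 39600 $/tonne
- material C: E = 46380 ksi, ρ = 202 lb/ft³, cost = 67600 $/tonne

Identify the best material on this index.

material Q

Convert each candidate to consistent units, then evaluate M:
  material A: E = 2.250 GPa, ρ = 1220 kg/m³, cost = 3.086 $/kg
  material Q: E = 427.0 GPa, ρ = 3108 kg/m³, cost = 55.11 $/kg
  material U: E = 190.0 GPa, ρ = 8060 kg/m³, cost = 39.60 $/kg
  material C: E = 319.8 GPa, ρ = 3236 kg/m³, cost = 67.60 $/kg
  material Q: M = 2.49 MN·m per $
  material C: M = 1.46 MN·m per $
  material A: M = 0.598 MN·m per $
  material U: M = 0.595 MN·m per $
Material Q has the largest M.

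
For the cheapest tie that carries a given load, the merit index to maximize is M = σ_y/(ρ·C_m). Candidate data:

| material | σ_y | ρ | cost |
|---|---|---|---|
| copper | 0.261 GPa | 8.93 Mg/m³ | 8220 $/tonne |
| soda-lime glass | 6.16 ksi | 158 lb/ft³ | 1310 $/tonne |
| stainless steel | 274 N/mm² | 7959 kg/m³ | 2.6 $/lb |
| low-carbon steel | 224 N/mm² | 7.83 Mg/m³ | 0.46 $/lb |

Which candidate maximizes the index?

low-carbon steel

Normalizing units and computing the index:
  copper: σ_y = 261.0 MPa, ρ = 8930 kg/m³, cost = 8.220 $/kg
  soda-lime glass: σ_y = 42.47 MPa, ρ = 2531 kg/m³, cost = 1.310 $/kg
  stainless steel: σ_y = 274.0 MPa, ρ = 7959 kg/m³, cost = 5.732 $/kg
  low-carbon steel: σ_y = 224.0 MPa, ρ = 7830 kg/m³, cost = 1.014 $/kg
  low-carbon steel: M = 28.2 kN·m per $
  soda-lime glass: M = 12.8 kN·m per $
  stainless steel: M = 6.01 kN·m per $
  copper: M = 3.56 kN·m per $
Highest index: low-carbon steel.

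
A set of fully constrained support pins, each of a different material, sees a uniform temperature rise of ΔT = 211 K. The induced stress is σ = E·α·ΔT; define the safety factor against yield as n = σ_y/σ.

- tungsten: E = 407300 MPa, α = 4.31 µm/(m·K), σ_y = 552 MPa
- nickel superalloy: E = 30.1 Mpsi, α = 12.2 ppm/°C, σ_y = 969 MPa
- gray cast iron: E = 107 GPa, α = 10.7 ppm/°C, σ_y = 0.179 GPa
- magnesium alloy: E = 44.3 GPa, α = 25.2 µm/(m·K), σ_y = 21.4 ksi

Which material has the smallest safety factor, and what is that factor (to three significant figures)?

magnesium alloy, n = 0.626

Per material, after unit conversion:
  tungsten: E = 407.3, α = 4.31, σ_y = 552.0 → σ = 370 MPa, n = 1.49
  nickel superalloy: E = 207.5, α = 12.2, σ_y = 969.0 → σ = 534 MPa, n = 1.81
  gray cast iron: E = 107.0, α = 10.7, σ_y = 179.0 → σ = 242 MPa, n = 0.741
  magnesium alloy: E = 44.30, α = 25.2, σ_y = 147.5 → σ = 236 MPa, n = 0.626
Smallest n: magnesium alloy with n = 0.626.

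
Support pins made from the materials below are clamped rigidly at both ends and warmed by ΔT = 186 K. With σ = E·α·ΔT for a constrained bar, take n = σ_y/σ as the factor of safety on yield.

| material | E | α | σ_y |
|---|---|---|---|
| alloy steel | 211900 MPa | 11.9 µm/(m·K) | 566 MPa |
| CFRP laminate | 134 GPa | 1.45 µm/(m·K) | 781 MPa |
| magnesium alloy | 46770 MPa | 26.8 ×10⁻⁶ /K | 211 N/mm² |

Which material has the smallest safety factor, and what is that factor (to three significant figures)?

magnesium alloy, n = 0.905

Per material, after unit conversion:
  alloy steel: E = 211.9, α = 11.9, σ_y = 566.0 → σ = 469 MPa, n = 1.21
  CFRP laminate: E = 134.0, α = 1.45, σ_y = 781.0 → σ = 36.1 MPa, n = 21.6
  magnesium alloy: E = 46.77, α = 26.8, σ_y = 211.0 → σ = 233 MPa, n = 0.905
The minimum is magnesium alloy at n = 0.905.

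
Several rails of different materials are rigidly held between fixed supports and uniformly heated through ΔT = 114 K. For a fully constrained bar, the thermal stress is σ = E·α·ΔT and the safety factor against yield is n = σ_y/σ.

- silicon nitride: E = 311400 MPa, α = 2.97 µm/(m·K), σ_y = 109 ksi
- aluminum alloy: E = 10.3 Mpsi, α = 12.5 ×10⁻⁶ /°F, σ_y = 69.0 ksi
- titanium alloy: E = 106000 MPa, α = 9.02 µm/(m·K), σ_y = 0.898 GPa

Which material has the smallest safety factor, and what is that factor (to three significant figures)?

Converting E to GPa, α to ×10⁻⁶/K, σ_y to MPa, then σ and n for each:
  silicon nitride: E = 311.4, α = 2.97, σ_y = 751.5 → σ = 105 MPa, n = 7.13
  aluminum alloy: E = 71.02, α = 22.5, σ_y = 475.7 → σ = 182 MPa, n = 2.61
  titanium alloy: E = 106.0, α = 9.02, σ_y = 898.0 → σ = 109 MPa, n = 8.24
Smallest n: aluminum alloy with n = 2.61.

aluminum alloy, n = 2.61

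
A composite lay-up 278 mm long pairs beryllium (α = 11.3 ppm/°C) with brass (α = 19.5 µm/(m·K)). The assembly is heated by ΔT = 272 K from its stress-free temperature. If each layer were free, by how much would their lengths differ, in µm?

620 µm

Δα = |11.3 − 19.5|×10⁻⁶/K = 8.20×10⁻⁶/K.
ΔL_mismatch = Δα·L·ΔT = 8.20×10⁻⁶ × 278.0 mm × 272.0 K = 620 µm.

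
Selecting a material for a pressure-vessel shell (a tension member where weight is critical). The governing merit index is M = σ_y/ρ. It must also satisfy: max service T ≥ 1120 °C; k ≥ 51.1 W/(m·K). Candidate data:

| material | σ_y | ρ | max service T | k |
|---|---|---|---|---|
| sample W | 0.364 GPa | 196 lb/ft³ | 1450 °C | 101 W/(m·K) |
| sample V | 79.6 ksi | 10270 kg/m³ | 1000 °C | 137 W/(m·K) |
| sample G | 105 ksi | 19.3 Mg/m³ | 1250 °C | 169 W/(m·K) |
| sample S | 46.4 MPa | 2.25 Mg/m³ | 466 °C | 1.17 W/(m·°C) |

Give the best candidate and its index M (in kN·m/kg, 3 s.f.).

Screen on constraints: max service T ≥ 1120 °C; k ≥ 51.1 W/(m·K). Survivors: sample W, sample G.
In SI units:
  sample W: σ_y = 364.0 MPa, ρ = 3140 kg/m³
  sample G: σ_y = 723.9 MPa, ρ = 19300 kg/m³
  sample W: M = 116 kN·m/kg
  sample G: M = 37.5 kN·m/kg
Sample W ranks first.

sample W, M = 116 kN·m/kg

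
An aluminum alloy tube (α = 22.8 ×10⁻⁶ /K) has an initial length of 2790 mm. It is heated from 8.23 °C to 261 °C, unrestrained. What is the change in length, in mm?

16.1 mm

ΔT = 261 − 8.23 = 252.8 K.
ΔL = α·L₀·ΔT = 22.8×10⁻⁶ × 2790 mm × 252.8 K = 16.1 mm.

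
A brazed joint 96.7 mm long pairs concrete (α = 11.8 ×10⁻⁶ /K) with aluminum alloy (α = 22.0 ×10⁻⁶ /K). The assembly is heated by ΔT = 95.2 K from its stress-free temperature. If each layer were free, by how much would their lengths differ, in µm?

Δα = |11.8 − 22.0|×10⁻⁶/K = 10.2×10⁻⁶/K.
ΔL_mismatch = Δα·L·ΔT = 10.2×10⁻⁶ × 96.7 mm × 95.2 K = 93.9 µm.

93.9 µm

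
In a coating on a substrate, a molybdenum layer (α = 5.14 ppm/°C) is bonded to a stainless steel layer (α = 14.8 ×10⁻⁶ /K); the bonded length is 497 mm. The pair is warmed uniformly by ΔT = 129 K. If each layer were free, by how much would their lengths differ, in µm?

619 µm

Δα = |5.14 − 14.8|×10⁻⁶/K = 9.66×10⁻⁶/K.
ΔL_mismatch = Δα·L·ΔT = 9.66×10⁻⁶ × 497.0 mm × 129.0 K = 619 µm.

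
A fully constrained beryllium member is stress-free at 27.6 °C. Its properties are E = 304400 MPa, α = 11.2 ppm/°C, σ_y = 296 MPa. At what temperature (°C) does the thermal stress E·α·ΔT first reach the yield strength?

E = 304400 MPa = 304.4 GPa.
E·α·ΔT = 296.0 MPa ⇒ ΔT = 296.0 / (304.4×10³ × 11.2×10⁻⁶) = 86.82 K.
T = 27.6 + 86.82 = 114.4 °C.

114 °C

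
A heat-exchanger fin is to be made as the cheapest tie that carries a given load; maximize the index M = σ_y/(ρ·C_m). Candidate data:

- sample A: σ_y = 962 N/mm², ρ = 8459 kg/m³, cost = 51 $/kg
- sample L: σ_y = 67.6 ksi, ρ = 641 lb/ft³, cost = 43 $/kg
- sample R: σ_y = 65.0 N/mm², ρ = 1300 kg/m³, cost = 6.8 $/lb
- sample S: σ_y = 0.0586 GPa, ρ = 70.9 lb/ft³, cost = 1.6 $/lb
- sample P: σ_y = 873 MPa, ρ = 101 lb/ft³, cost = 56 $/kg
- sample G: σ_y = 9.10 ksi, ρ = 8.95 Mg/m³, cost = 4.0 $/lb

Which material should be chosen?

sample S

Normalizing units and computing the index:
  sample A: σ_y = 962.0 MPa, ρ = 8459 kg/m³, cost = 51.00 $/kg
  sample L: σ_y = 466.1 MPa, ρ = 10270 kg/m³, cost = 43.00 $/kg
  sample R: σ_y = 65.00 MPa, ρ = 1300 kg/m³, cost = 14.99 $/kg
  sample S: σ_y = 58.60 MPa, ρ = 1136 kg/m³, cost = 3.527 $/kg
  sample P: σ_y = 873.0 MPa, ρ = 1618 kg/m³, cost = 56.00 $/kg
  sample G: σ_y = 62.74 MPa, ρ = 8950 kg/m³, cost = 8.818 $/kg
  sample S: M = 14.6 kN·m per $
  sample P: M = 9.64 kN·m per $
  sample R: M = 3.34 kN·m per $
  sample A: M = 2.23 kN·m per $
  sample L: M = 1.06 kN·m per $
  sample G: M = 0.795 kN·m per $
Sample S ranks first.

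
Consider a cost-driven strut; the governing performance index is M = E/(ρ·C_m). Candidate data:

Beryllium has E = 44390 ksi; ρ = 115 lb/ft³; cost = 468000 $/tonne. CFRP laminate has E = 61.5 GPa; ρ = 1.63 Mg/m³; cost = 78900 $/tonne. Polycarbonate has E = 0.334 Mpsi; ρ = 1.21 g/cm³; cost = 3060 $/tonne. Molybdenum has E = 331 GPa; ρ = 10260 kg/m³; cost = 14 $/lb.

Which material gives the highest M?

In SI units:
  beryllium: E = 306.1 GPa, ρ = 1842 kg/m³, cost = 468.0 $/kg
  CFRP laminate: E = 61.50 GPa, ρ = 1630 kg/m³, cost = 78.90 $/kg
  polycarbonate: E = 2.303 GPa, ρ = 1210 kg/m³, cost = 3.060 $/kg
  molybdenum: E = 331.0 GPa, ρ = 10260 kg/m³, cost = 30.86 $/kg
  molybdenum: M = 1.05 MN·m per $
  polycarbonate: M = 0.622 MN·m per $
  CFRP laminate: M = 0.478 MN·m per $
  beryllium: M = 0.355 MN·m per $
Molybdenum ranks first.

molybdenum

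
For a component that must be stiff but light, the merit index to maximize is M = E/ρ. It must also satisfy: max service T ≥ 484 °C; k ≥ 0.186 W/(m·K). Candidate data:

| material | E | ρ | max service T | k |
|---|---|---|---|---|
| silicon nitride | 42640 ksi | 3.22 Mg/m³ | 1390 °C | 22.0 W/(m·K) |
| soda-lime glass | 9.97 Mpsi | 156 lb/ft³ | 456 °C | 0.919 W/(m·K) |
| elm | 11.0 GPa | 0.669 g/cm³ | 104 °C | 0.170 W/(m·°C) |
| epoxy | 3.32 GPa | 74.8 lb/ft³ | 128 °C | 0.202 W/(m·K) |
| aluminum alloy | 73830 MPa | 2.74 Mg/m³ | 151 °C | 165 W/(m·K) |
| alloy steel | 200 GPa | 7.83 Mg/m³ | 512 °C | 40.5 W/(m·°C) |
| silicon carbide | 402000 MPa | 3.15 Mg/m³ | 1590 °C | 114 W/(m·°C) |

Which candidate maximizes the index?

silicon carbide

Screen on constraints: max service T ≥ 484 °C; k ≥ 0.186 W/(m·K). Survivors: silicon nitride, alloy steel, silicon carbide.
Convert each candidate to consistent units, then evaluate M:
  silicon nitride: E = 294.0 GPa, ρ = 3220 kg/m³
  alloy steel: E = 200.0 GPa, ρ = 7830 kg/m³
  silicon carbide: E = 402.0 GPa, ρ = 3150 kg/m³
  silicon carbide: M = 128 MN·m/kg
  silicon nitride: M = 91.3 MN·m/kg
  alloy steel: M = 25.5 MN·m/kg
Silicon carbide has the largest M.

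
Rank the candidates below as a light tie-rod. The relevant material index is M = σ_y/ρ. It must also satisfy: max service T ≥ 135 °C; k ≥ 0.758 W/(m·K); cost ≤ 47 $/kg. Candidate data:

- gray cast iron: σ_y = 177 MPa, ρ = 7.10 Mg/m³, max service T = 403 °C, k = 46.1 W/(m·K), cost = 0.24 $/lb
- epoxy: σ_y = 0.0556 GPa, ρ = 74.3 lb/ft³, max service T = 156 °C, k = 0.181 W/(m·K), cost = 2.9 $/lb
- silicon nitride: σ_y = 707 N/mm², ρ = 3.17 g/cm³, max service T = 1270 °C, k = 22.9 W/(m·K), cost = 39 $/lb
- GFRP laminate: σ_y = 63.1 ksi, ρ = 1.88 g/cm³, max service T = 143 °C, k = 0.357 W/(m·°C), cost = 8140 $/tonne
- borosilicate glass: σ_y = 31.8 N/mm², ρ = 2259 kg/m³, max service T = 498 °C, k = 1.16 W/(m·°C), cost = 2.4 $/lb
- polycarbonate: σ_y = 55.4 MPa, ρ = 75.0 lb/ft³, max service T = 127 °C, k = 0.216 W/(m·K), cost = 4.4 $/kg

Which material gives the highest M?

gray cast iron

Screen on constraints: max service T ≥ 135 °C; k ≥ 0.758 W/(m·K); cost ≤ 47 $/kg. Survivors: gray cast iron, borosilicate glass.
Putting every candidate on a common basis:
  gray cast iron: σ_y = 177.0 MPa, ρ = 7100 kg/m³
  borosilicate glass: σ_y = 31.80 MPa, ρ = 2259 kg/m³
  gray cast iron: M = 24.9 kN·m/kg
  borosilicate glass: M = 14.1 kN·m/kg
Highest index: gray cast iron.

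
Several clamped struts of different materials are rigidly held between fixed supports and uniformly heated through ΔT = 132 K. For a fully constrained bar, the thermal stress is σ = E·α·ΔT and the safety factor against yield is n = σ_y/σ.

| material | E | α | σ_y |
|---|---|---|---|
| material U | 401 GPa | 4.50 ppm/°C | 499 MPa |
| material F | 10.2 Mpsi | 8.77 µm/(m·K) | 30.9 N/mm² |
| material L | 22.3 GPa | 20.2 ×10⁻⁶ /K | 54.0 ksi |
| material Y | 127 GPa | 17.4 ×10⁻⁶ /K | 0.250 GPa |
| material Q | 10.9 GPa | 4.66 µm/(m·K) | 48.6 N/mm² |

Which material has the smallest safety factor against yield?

material F

With everything in SI (GPa, ×10⁻⁶/K, MPa):
  material U: E = 401.0, α = 4.50, σ_y = 499.0 → σ = 238 MPa, n = 2.09
  material F: E = 70.33, α = 8.77, σ_y = 30.90 → σ = 81.4 MPa, n = 0.380
  material L: E = 22.30, α = 20.2, σ_y = 372.3 → σ = 59.5 MPa, n = 6.26
  material Y: E = 127.0, α = 17.4, σ_y = 250.0 → σ = 292 MPa, n = 0.857
  material Q: E = 10.90, α = 4.66, σ_y = 48.60 → σ = 6.70 MPa, n = 7.25
Smallest n: material F with n = 0.380.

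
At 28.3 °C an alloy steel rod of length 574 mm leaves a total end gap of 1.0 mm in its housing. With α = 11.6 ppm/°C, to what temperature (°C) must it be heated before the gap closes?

178 °C

α·L₀·ΔT = 1.0 mm ⇒ ΔT = 1.0 / (11.6×10⁻⁶ × 574.0) = 150.2 K.
T = 28.3 + 150.2 = 178.5 °C.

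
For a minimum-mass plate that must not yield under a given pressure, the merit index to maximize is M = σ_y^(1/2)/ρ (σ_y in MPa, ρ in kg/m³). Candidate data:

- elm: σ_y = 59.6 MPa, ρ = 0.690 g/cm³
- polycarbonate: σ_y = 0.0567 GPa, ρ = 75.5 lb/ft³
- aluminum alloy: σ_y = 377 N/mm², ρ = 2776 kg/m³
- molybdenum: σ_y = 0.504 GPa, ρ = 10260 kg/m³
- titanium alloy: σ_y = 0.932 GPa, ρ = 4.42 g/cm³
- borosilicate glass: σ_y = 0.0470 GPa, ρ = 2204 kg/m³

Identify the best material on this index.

elm

Convert each candidate to consistent units, then evaluate M:
  elm: σ_y = 59.60 MPa, ρ = 690.0 kg/m³
  polycarbonate: σ_y = 56.70 MPa, ρ = 1209 kg/m³
  aluminum alloy: σ_y = 377.0 MPa, ρ = 2776 kg/m³
  molybdenum: σ_y = 504.0 MPa, ρ = 10260 kg/m³
  titanium alloy: σ_y = 932.0 MPa, ρ = 4420 kg/m³
  borosilicate glass: σ_y = 47.00 MPa, ρ = 2204 kg/m³
  elm: M = 11.2×10⁻³
  aluminum alloy: M = 6.99×10⁻³
  titanium alloy: M = 6.91×10⁻³
  polycarbonate: M = 6.23×10⁻³
  borosilicate glass: M = 3.11×10⁻³
  molybdenum: M = 2.19×10⁻³
The maximum is for elm.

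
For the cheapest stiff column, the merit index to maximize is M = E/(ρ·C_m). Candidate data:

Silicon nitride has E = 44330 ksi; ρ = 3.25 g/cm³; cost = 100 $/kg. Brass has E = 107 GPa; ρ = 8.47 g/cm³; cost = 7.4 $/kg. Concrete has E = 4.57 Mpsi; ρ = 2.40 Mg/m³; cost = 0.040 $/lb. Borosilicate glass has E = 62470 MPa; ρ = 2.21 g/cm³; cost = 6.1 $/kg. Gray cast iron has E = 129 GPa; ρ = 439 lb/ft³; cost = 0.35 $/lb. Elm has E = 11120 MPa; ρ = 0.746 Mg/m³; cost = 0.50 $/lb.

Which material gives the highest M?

Normalizing units and computing the index:
  silicon nitride: E = 305.6 GPa, ρ = 3250 kg/m³, cost = 100.0 $/kg
  brass: E = 107.0 GPa, ρ = 8470 kg/m³, cost = 7.400 $/kg
  concrete: E = 31.51 GPa, ρ = 2400 kg/m³, cost = 0.08818 $/kg
  borosilicate glass: E = 62.47 GPa, ρ = 2210 kg/m³, cost = 6.100 $/kg
  gray cast iron: E = 129.0 GPa, ρ = 7032 kg/m³, cost = 0.7716 $/kg
  elm: E = 11.12 GPa, ρ = 746.0 kg/m³, cost = 1.102 $/kg
  concrete: M = 149 MN·m per $
  gray cast iron: M = 23.8 MN·m per $
  elm: M = 13.5 MN·m per $
  borosilicate glass: M = 4.63 MN·m per $
  brass: M = 1.71 MN·m per $
  silicon nitride: M = 0.940 MN·m per $
Concrete has the largest M.

concrete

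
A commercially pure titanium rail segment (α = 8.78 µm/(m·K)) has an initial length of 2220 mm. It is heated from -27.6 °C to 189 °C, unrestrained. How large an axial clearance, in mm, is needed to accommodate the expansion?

ΔT = 189 − (-27.6) = 216.6 K.
ΔL = α·L₀·ΔT = 8.78×10⁻⁶ × 2220 mm × 216.6 K = 4.22 mm.

4.22 mm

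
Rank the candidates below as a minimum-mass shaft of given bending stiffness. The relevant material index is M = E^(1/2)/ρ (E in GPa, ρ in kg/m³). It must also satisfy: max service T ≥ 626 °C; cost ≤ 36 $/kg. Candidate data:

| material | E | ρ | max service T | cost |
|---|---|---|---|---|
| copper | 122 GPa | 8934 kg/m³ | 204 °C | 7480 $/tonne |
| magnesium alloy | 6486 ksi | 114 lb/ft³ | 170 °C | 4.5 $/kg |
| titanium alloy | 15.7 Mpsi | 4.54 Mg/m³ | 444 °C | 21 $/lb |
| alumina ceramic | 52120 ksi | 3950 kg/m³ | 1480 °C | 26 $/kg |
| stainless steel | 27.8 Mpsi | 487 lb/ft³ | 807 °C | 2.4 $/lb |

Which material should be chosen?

alumina ceramic

Screen on constraints: max service T ≥ 626 °C; cost ≤ 36 $/kg. Survivors: alumina ceramic, stainless steel.
In SI units:
  alumina ceramic: E = 359.4 GPa, ρ = 3950 kg/m³
  stainless steel: E = 191.7 GPa, ρ = 7801 kg/m³
  alumina ceramic: M = 4.80×10⁻³
  stainless steel: M = 1.77×10⁻³
Highest index: alumina ceramic.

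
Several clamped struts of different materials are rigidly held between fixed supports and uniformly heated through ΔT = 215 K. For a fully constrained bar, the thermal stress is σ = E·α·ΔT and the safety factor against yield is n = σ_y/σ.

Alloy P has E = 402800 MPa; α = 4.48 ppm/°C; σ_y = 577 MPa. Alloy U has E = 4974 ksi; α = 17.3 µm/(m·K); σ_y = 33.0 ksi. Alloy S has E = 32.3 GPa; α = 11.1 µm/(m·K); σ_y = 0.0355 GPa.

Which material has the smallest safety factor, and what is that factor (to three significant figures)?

Per material, after unit conversion:
  alloy P: E = 402.8, α = 4.48, σ_y = 577.0 → σ = 388 MPa, n = 1.49
  alloy U: E = 34.29, α = 17.3, σ_y = 227.5 → σ = 128 MPa, n = 1.78
  alloy S: E = 32.30, α = 11.1, σ_y = 35.50 → σ = 77.1 MPa, n = 0.461
Smallest n: alloy S with n = 0.461.

alloy S, n = 0.461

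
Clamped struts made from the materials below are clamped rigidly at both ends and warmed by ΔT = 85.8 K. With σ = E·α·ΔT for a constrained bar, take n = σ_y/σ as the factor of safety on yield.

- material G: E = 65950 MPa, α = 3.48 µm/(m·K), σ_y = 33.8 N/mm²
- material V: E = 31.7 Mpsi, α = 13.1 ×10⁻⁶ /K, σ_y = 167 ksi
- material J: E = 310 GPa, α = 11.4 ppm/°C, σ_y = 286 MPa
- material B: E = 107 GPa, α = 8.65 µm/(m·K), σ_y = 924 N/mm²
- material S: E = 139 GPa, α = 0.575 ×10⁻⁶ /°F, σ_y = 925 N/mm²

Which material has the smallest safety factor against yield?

material J

With everything in SI (GPa, ×10⁻⁶/K, MPa):
  material G: E = 65.95, α = 3.48, σ_y = 33.80 → σ = 19.7 MPa, n = 1.72
  material V: E = 218.6, α = 13.1, σ_y = 1151 → σ = 246 MPa, n = 4.69
  material J: E = 310.0, α = 11.4, σ_y = 286.0 → σ = 303 MPa, n = 0.943
  material B: E = 107.0, α = 8.65, σ_y = 924.0 → σ = 79.4 MPa, n = 11.6
  material S: E = 139.0, α = 1.03, σ_y = 925.0 → σ = 12.3 MPa, n = 74.9
Smallest n: material J with n = 0.943.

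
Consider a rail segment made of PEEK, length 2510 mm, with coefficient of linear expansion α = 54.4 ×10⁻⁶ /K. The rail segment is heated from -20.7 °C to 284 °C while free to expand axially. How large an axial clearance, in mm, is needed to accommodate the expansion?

ΔT = 284 − (-20.7) = 304.7 K.
ΔL = α·L₀·ΔT = 54.4×10⁻⁶ × 2510 mm × 304.7 K = 41.6 mm.

41.6 mm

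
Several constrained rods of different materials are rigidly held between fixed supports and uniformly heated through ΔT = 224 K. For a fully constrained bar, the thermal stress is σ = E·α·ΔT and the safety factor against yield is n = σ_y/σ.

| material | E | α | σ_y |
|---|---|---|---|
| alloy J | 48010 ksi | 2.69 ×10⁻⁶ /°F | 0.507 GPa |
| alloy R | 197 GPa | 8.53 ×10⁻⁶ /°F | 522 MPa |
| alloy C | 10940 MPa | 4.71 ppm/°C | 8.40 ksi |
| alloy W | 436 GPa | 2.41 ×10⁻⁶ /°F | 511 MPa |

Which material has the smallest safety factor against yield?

alloy R

Per material, after unit conversion:
  alloy J: E = 331.0, α = 4.84, σ_y = 507.0 → σ = 359 MPa, n = 1.41
  alloy R: E = 197.0, α = 15.4, σ_y = 522.0 → σ = 678 MPa, n = 0.770
  alloy C: E = 10.94, α = 4.71, σ_y = 57.92 → σ = 11.5 MPa, n = 5.02
  alloy W: E = 436.0, α = 4.34, σ_y = 511.0 → σ = 424 MPa, n = 1.21
Alloy R has the lowest safety factor, n = 0.770.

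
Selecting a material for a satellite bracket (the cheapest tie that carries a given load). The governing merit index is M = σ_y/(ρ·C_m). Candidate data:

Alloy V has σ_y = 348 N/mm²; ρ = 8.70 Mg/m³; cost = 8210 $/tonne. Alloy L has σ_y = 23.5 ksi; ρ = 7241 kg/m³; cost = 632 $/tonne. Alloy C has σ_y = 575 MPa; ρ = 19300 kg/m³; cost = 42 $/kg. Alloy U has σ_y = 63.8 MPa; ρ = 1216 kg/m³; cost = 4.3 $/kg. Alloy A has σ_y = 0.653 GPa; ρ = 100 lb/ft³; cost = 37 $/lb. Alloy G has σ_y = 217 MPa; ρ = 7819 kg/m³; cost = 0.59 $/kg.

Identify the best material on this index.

Putting every candidate on a common basis:
  alloy V: σ_y = 348.0 MPa, ρ = 8700 kg/m³, cost = 8.210 $/kg
  alloy L: σ_y = 162.0 MPa, ρ = 7241 kg/m³, cost = 0.6320 $/kg
  alloy C: σ_y = 575.0 MPa, ρ = 19300 kg/m³, cost = 42.00 $/kg
  alloy U: σ_y = 63.80 MPa, ρ = 1216 kg/m³, cost = 4.300 $/kg
  alloy A: σ_y = 653.0 MPa, ρ = 1602 kg/m³, cost = 81.57 $/kg
  alloy G: σ_y = 217.0 MPa, ρ = 7819 kg/m³, cost = 0.5900 $/kg
  alloy G: M = 47.0 kN·m per $
  alloy L: M = 35.4 kN·m per $
  alloy U: M = 12.2 kN·m per $
  alloy A: M = 5.00 kN·m per $
  alloy V: M = 4.87 kN·m per $
  alloy C: M = 0.709 kN·m per $
Alloy G ranks first.

alloy G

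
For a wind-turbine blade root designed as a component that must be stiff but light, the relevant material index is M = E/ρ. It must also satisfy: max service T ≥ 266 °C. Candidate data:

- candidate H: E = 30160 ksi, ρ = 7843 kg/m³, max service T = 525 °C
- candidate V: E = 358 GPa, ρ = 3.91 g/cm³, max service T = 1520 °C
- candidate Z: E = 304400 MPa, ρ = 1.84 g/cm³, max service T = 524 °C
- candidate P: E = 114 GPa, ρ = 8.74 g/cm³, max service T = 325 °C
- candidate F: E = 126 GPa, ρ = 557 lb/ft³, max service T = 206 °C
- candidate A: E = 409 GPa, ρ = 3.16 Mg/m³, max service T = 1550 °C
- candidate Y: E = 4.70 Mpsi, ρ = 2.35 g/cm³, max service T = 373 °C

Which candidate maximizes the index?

candidate Z

Screen on constraints: max service T ≥ 266 °C. Survivors: candidate H, candidate V, candidate Z, candidate P, candidate A, candidate Y.
After converting to SI:
  candidate H: E = 207.9 GPa, ρ = 7843 kg/m³
  candidate V: E = 358.0 GPa, ρ = 3910 kg/m³
  candidate Z: E = 304.4 GPa, ρ = 1840 kg/m³
  candidate P: E = 114.0 GPa, ρ = 8740 kg/m³
  candidate A: E = 409.0 GPa, ρ = 3160 kg/m³
  candidate Y: E = 32.41 GPa, ρ = 2350 kg/m³
  candidate Z: M = 165 MN·m/kg
  candidate A: M = 129 MN·m/kg
  candidate V: M = 91.6 MN·m/kg
  candidate H: M = 26.5 MN·m/kg
  candidate Y: M = 13.8 MN·m/kg
  candidate P: M = 13.0 MN·m/kg
Candidate Z ranks first.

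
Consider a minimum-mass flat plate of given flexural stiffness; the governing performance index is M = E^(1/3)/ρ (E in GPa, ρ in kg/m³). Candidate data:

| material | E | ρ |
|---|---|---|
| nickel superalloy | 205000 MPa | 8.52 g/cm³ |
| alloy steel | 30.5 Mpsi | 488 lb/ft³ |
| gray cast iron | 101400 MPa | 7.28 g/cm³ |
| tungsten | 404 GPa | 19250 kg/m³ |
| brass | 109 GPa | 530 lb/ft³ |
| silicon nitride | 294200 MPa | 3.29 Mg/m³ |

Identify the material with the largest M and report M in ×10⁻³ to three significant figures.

silicon nitride, M = 2.02×10⁻³

Normalizing units and computing the index:
  nickel superalloy: E = 205.0 GPa, ρ = 8520 kg/m³
  alloy steel: E = 210.3 GPa, ρ = 7817 kg/m³
  gray cast iron: E = 101.4 GPa, ρ = 7280 kg/m³
  tungsten: E = 404.0 GPa, ρ = 19250 kg/m³
  brass: E = 109.0 GPa, ρ = 8490 kg/m³
  silicon nitride: E = 294.2 GPa, ρ = 3290 kg/m³
  silicon nitride: M = 2.02×10⁻³
  alloy steel: M = 0.761×10⁻³
  nickel superalloy: M = 0.692×10⁻³
  gray cast iron: M = 0.641×10⁻³
  brass: M = 0.563×10⁻³
  tungsten: M = 0.384×10⁻³
Silicon nitride has the largest M.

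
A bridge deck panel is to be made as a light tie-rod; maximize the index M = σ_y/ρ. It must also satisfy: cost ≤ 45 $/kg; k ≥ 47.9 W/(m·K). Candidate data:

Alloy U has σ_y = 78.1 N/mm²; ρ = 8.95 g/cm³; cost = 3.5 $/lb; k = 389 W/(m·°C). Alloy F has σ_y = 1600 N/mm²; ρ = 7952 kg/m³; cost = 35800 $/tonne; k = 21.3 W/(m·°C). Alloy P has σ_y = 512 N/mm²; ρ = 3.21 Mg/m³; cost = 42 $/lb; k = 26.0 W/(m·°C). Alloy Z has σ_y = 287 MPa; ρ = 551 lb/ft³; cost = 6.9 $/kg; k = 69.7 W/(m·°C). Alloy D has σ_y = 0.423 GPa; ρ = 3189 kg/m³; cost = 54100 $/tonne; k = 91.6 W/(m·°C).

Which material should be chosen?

Screen on constraints: cost ≤ 45 $/kg; k ≥ 47.9 W/(m·K). Survivors: alloy U, alloy Z.
After converting to SI:
  alloy U: σ_y = 78.10 MPa, ρ = 8950 kg/m³
  alloy Z: σ_y = 287.0 MPa, ρ = 8826 kg/m³
  alloy Z: M = 32.5 kN·m/kg
  alloy U: M = 8.73 kN·m/kg
Highest index: alloy Z.

alloy Z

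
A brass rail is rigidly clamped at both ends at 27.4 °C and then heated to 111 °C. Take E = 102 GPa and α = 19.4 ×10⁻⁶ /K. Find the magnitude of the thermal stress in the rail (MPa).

ΔT = 83.60 K. Constrained thermal stress σ = E·α·ΔT = 102.0×10³ MPa × 19.4×10⁻⁶ × 83.60 = 165 MPa (compressive).

165 MPa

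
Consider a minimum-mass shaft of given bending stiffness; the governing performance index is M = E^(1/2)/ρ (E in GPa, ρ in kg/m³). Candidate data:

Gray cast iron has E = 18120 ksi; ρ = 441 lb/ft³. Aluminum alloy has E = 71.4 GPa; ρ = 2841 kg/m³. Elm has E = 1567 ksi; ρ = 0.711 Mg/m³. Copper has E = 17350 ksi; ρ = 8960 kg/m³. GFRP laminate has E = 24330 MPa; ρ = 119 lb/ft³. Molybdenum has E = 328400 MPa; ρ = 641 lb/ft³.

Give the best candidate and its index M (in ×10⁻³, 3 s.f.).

Putting every candidate on a common basis:
  gray cast iron: E = 124.9 GPa, ρ = 7064 kg/m³
  aluminum alloy: E = 71.40 GPa, ρ = 2841 kg/m³
  elm: E = 10.80 GPa, ρ = 711.0 kg/m³
  copper: E = 119.6 GPa, ρ = 8960 kg/m³
  GFRP laminate: E = 24.33 GPa, ρ = 1906 kg/m³
  molybdenum: E = 328.4 GPa, ρ = 10270 kg/m³
  elm: M = 4.62×10⁻³
  aluminum alloy: M = 2.97×10⁻³
  GFRP laminate: M = 2.59×10⁻³
  molybdenum: M = 1.76×10⁻³
  gray cast iron: M = 1.58×10⁻³
  copper: M = 1.22×10⁻³
The maximum is for elm.

elm, M = 4.62×10⁻³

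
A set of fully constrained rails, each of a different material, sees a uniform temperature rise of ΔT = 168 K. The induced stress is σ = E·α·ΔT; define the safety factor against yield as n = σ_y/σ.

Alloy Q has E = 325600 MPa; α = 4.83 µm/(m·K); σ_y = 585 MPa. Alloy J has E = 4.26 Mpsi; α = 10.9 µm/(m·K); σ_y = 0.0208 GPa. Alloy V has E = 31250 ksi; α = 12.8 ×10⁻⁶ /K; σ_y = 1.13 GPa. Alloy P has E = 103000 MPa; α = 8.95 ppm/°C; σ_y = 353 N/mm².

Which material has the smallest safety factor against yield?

Converting E to GPa, α to ×10⁻⁶/K, σ_y to MPa, then σ and n for each:
  alloy Q: E = 325.6, α = 4.83, σ_y = 585.0 → σ = 264 MPa, n = 2.21
  alloy J: E = 29.37, α = 10.9, σ_y = 20.80 → σ = 53.8 MPa, n = 0.387
  alloy V: E = 215.5, α = 12.8, σ_y = 1130 → σ = 463 MPa, n = 2.44
  alloy P: E = 103.0, α = 8.95, σ_y = 353.0 → σ = 155 MPa, n = 2.28
Smallest n: alloy J with n = 0.387.

alloy J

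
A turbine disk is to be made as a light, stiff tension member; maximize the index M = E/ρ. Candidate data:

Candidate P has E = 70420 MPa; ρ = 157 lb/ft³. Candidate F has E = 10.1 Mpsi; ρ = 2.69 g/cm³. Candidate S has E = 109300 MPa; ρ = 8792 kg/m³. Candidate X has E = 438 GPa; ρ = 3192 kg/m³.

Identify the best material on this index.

candidate X

Convert each candidate to consistent units, then evaluate M:
  candidate P: E = 70.42 GPa, ρ = 2515 kg/m³
  candidate F: E = 69.64 GPa, ρ = 2690 kg/m³
  candidate S: E = 109.3 GPa, ρ = 8792 kg/m³
  candidate X: E = 438.0 GPa, ρ = 3192 kg/m³
  candidate X: M = 137 MN·m/kg
  candidate P: M = 28.0 MN·m/kg
  candidate F: M = 25.9 MN·m/kg
  candidate S: M = 12.4 MN·m/kg
The maximum is for candidate X.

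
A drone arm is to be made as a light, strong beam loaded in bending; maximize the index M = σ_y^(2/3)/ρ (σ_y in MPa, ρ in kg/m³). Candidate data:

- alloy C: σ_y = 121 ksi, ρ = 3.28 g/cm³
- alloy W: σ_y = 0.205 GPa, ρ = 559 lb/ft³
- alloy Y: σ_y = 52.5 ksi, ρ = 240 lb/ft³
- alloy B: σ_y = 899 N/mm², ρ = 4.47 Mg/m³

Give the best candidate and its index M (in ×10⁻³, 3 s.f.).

alloy C, M = 27.0×10⁻³

Putting every candidate on a common basis:
  alloy C: σ_y = 834.3 MPa, ρ = 3280 kg/m³
  alloy W: σ_y = 205.0 MPa, ρ = 8954 kg/m³
  alloy Y: σ_y = 362.0 MPa, ρ = 3844 kg/m³
  alloy B: σ_y = 899.0 MPa, ρ = 4470 kg/m³
  alloy C: M = 27.0×10⁻³
  alloy B: M = 20.8×10⁻³
  alloy Y: M = 13.2×10⁻³
  alloy W: M = 3.88×10⁻³
Alloy C has the largest M.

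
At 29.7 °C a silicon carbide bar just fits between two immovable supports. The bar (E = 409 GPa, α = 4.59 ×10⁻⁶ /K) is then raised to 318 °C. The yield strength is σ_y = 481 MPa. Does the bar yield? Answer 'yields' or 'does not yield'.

ΔT = 288.3 K. Constrained thermal stress σ = E·α·ΔT = 409.0×10³ MPa × 4.59×10⁻⁶ × 288.3 = 541 MPa (compressive).
Compare to σ_y = 481 MPa: σ ≥ σ_y, so it yields.

yields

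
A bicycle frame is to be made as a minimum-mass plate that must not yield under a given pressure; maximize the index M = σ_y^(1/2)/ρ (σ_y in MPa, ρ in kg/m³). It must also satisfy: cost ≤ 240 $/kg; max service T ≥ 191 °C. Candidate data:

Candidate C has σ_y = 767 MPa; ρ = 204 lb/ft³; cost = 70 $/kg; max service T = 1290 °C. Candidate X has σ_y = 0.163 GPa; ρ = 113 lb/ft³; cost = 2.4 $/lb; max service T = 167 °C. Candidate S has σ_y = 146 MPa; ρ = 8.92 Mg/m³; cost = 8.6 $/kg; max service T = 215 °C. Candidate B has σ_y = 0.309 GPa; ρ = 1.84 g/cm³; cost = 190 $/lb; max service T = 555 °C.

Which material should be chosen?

Screen on constraints: cost ≤ 240 $/kg; max service T ≥ 191 °C. Survivors: candidate C, candidate S.
Normalizing units and computing the index:
  candidate C: σ_y = 767.0 MPa, ρ = 3268 kg/m³
  candidate S: σ_y = 146.0 MPa, ρ = 8920 kg/m³
  candidate C: M = 8.48×10⁻³
  candidate S: M = 1.35×10⁻³
Candidate C has the largest M.

candidate C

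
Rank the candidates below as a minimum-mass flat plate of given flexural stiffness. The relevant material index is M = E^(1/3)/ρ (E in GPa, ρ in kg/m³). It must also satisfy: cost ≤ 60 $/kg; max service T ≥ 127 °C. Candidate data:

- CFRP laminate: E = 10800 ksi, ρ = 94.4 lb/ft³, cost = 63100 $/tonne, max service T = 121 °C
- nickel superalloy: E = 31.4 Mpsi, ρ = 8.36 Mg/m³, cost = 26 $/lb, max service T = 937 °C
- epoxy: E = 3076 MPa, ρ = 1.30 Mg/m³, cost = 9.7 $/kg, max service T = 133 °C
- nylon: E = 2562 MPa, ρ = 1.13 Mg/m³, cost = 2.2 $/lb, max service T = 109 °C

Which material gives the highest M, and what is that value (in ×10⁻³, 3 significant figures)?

epoxy, M = 1.12×10⁻³

Screen on constraints: cost ≤ 60 $/kg; max service T ≥ 127 °C. Survivors: nickel superalloy, epoxy.
Normalizing units and computing the index:
  nickel superalloy: E = 216.5 GPa, ρ = 8360 kg/m³
  epoxy: E = 3.076 GPa, ρ = 1300 kg/m³
  epoxy: M = 1.12×10⁻³
  nickel superalloy: M = 0.718×10⁻³
The maximum is for epoxy.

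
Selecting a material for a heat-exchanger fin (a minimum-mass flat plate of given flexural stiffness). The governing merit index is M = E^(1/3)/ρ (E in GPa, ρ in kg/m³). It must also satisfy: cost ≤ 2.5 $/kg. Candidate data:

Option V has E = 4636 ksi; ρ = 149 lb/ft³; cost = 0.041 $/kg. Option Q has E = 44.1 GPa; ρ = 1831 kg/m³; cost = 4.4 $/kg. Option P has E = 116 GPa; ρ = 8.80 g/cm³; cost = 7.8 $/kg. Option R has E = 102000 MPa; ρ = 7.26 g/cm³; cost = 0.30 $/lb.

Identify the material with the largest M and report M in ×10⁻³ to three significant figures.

Screen on constraints: cost ≤ 2.5 $/kg. Survivors: option V, option R.
Putting every candidate on a common basis:
  option V: E = 31.96 GPa, ρ = 2387 kg/m³
  option R: E = 102.0 GPa, ρ = 7260 kg/m³
  option V: M = 1.33×10⁻³
  option R: M = 0.644×10⁻³
The maximum is for option V.

option V, M = 1.33×10⁻³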